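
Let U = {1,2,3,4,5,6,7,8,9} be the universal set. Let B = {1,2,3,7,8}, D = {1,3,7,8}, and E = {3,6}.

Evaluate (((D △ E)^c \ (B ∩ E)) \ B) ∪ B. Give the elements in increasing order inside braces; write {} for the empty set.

D △ E = {1,6,7,8}
(D △ E)^c = {2,3,4,5,9}
B ∩ E = {3}
(D △ E)^c \ (B ∩ E) = {2,4,5,9}
((D △ E)^c \ (B ∩ E)) \ B = {4,5,9}
(((D △ E)^c \ (B ∩ E)) \ B) ∪ B = {1,2,3,4,5,7,8,9}

{1,2,3,4,5,7,8,9}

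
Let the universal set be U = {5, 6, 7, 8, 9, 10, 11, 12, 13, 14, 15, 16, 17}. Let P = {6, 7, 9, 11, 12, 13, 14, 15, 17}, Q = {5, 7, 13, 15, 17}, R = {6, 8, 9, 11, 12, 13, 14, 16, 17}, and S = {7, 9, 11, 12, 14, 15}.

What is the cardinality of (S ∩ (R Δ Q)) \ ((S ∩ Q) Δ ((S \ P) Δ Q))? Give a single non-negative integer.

6

R Δ Q = {5, 6, 7, 8, 9, 11, 12, 14, 15, 16}
S ∩ (R Δ Q) = {7, 9, 11, 12, 14, 15}
S ∩ Q = {7, 15}
S \ P = {}
(S \ P) Δ Q = {5, 7, 13, 15, 17}
(S ∩ Q) Δ ((S \ P) Δ Q) = {5, 13, 17}
(S ∩ (R Δ Q)) \ ((S ∩ Q) Δ ((S \ P) Δ Q)) = {7, 9, 11, 12, 14, 15}
|(S ∩ (R Δ Q)) \ ((S ∩ Q) Δ ((S \ P) Δ Q))| = 6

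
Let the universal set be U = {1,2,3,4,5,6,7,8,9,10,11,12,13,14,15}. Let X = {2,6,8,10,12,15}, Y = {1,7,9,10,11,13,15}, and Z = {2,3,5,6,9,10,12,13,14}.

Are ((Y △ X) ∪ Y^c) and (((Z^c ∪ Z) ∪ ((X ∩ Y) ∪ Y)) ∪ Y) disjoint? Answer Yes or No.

No

Y △ X = {1,2,6,7,8,9,11,12,13}
Y^c = {2,3,4,5,6,8,12,14}
(Y △ X) ∪ Y^c = {1,2,3,4,5,6,7,8,9,11,12,13,14}
Z^c = {1,4,7,8,11,15}
Z^c ∪ Z = {1,2,3,4,5,6,7,8,9,10,11,12,13,14,15}
X ∩ Y = {10,15}
(X ∩ Y) ∪ Y = {1,7,9,10,11,13,15}
(Z^c ∪ Z) ∪ ((X ∩ Y) ∪ Y) = {1,2,3,4,5,6,7,8,9,10,11,12,13,14,15}
((Z^c ∪ Z) ∪ ((X ∩ Y) ∪ Y)) ∪ Y = {1,2,3,4,5,6,7,8,9,10,11,12,13,14,15}
1 lies in both, so they are not disjoint.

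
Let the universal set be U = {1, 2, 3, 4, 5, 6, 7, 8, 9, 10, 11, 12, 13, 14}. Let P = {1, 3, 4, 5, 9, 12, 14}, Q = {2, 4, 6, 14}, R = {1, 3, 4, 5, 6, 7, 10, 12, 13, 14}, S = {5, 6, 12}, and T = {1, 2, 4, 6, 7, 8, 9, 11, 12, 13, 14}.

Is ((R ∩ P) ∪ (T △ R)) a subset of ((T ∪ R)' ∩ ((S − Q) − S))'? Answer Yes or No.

Yes

R ∩ P = {1, 3, 4, 5, 12, 14}
T △ R = {2, 3, 5, 8, 9, 10, 11}
(R ∩ P) ∪ (T △ R) = {1, 2, 3, 4, 5, 8, 9, 10, 11, 12, 14}
T ∪ R = {1, 2, 3, 4, 5, 6, 7, 8, 9, 10, 11, 12, 13, 14}
(T ∪ R)' = {}
S − Q = {5, 12}
(S − Q) − S = {}
(T ∪ R)' ∩ ((S − Q) − S) = {}
((T ∪ R)' ∩ ((S − Q) − S))' = {1, 2, 3, 4, 5, 6, 7, 8, 9, 10, 11, 12, 13, 14}
Every element of {1, 2, 3, 4, 5, 8, 9, 10, 11, 12, 14} is in {1, 2, 3, 4, 5, 6, 7, 8, 9, 10, 11, 12, 13, 14}, so (R ∩ P) ∪ (T △ R) ⊆ ((T ∪ R)' ∩ ((S − Q) − S))'.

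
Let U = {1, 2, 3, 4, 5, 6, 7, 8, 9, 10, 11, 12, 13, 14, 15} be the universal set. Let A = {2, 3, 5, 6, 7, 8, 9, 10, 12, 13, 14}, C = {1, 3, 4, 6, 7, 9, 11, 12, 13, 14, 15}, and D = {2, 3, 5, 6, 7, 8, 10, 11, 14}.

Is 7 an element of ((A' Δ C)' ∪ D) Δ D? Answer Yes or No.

No

7 ∈ A, so 7 ∉ A'
7 ∉ A' and 7 ∈ C, so 7 ∈ A' Δ C
7 ∉ (A' Δ C)' since 7 ∈ (A' Δ C)
7 ∉ (A' Δ C)' and 7 ∈ D, so 7 ∈ (A' Δ C)' ∪ D
7 ∈ ((A' Δ C)' ∪ D) and 7 ∈ D, so 7 ∉ ((A' Δ C)' ∪ D) Δ D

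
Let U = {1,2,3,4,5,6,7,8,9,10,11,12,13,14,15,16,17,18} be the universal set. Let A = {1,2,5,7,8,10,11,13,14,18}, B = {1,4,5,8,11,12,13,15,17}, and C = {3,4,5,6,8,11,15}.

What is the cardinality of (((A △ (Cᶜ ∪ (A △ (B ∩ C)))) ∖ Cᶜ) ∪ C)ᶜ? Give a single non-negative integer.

11

Cᶜ = {1,2,7,9,10,12,13,14,16,17,18}
B ∩ C = {4,5,8,11,15}
A △ (B ∩ C) = {1,2,4,7,10,13,14,15,18}
Cᶜ ∪ (A △ (B ∩ C)) = {1,2,4,7,9,10,12,13,14,15,16,17,18}
A △ (Cᶜ ∪ (A △ (B ∩ C))) = {4,5,8,9,11,12,15,16,17}
(A △ (Cᶜ ∪ (A △ (B ∩ C)))) ∖ Cᶜ = {4,5,8,11,15}
((A △ (Cᶜ ∪ (A △ (B ∩ C)))) ∖ Cᶜ) ∪ C = {3,4,5,6,8,11,15}
(((A △ (Cᶜ ∪ (A △ (B ∩ C)))) ∖ Cᶜ) ∪ C)ᶜ = {1,2,7,9,10,12,13,14,16,17,18}
|(((A △ (Cᶜ ∪ (A △ (B ∩ C)))) ∖ Cᶜ) ∪ C)ᶜ| = 11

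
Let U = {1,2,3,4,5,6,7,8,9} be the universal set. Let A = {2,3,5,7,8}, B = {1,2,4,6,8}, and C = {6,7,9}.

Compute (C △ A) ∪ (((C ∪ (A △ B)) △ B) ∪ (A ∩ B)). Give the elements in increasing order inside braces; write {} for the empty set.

{2,3,5,6,7,8,9}

C △ A = {2,3,5,6,8,9}
A △ B = {1,3,4,5,6,7}
C ∪ (A △ B) = {1,3,4,5,6,7,9}
(C ∪ (A △ B)) △ B = {2,3,5,7,8,9}
A ∩ B = {2,8}
((C ∪ (A △ B)) △ B) ∪ (A ∩ B) = {2,3,5,7,8,9}
(C △ A) ∪ (((C ∪ (A △ B)) △ B) ∪ (A ∩ B)) = {2,3,5,6,7,8,9}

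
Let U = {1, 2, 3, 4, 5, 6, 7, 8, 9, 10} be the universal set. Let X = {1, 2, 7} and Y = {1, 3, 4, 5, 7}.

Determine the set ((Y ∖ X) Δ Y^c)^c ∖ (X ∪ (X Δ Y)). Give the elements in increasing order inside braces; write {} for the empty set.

Y ∖ X = {3, 4, 5}
Y^c = {2, 6, 8, 9, 10}
(Y ∖ X) Δ Y^c = {2, 3, 4, 5, 6, 8, 9, 10}
((Y ∖ X) Δ Y^c)^c = {1, 7}
X Δ Y = {2, 3, 4, 5}
X ∪ (X Δ Y) = {1, 2, 3, 4, 5, 7}
((Y ∖ X) Δ Y^c)^c ∖ (X ∪ (X Δ Y)) = {}

{}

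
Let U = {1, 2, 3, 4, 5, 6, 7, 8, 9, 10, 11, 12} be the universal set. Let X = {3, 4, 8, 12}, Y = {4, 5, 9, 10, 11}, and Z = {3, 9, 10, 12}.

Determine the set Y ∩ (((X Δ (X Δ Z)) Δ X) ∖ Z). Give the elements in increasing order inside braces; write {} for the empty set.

X Δ Z = {4, 8, 9, 10}
X Δ (X Δ Z) = {3, 9, 10, 12}
(X Δ (X Δ Z)) Δ X = {4, 8, 9, 10}
((X Δ (X Δ Z)) Δ X) ∖ Z = {4, 8}
Y ∩ (((X Δ (X Δ Z)) Δ X) ∖ Z) = {4}

{4}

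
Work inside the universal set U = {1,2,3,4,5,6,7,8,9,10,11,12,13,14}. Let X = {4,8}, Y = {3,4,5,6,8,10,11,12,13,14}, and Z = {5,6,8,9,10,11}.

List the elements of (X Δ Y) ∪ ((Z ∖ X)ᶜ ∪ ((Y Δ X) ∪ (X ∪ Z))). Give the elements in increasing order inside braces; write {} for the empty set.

{1,2,3,4,5,6,7,8,9,10,11,12,13,14}

X Δ Y = {3,5,6,10,11,12,13,14}
Z ∖ X = {5,6,9,10,11}
(Z ∖ X)ᶜ = {1,2,3,4,7,8,12,13,14}
Y Δ X = {3,5,6,10,11,12,13,14}
X ∪ Z = {4,5,6,8,9,10,11}
(Y Δ X) ∪ (X ∪ Z) = {3,4,5,6,8,9,10,11,12,13,14}
(Z ∖ X)ᶜ ∪ ((Y Δ X) ∪ (X ∪ Z)) = {1,2,3,4,5,6,7,8,9,10,11,12,13,14}
(X Δ Y) ∪ ((Z ∖ X)ᶜ ∪ ((Y Δ X) ∪ (X ∪ Z))) = {1,2,3,4,5,6,7,8,9,10,11,12,13,14}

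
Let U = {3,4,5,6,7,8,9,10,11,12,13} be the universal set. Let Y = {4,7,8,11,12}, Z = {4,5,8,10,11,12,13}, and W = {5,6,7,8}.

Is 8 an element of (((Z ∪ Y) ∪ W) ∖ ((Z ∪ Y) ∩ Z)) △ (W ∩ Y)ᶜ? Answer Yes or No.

8 ∈ Z and 8 ∈ Y, so 8 ∈ Z ∪ Y
8 ∈ (Z ∪ Y) and 8 ∈ W, so 8 ∈ (Z ∪ Y) ∪ W
8 ∈ Z and 8 ∈ Y, so 8 ∈ Z ∪ Y
8 ∈ (Z ∪ Y) and 8 ∈ Z, so 8 ∈ (Z ∪ Y) ∩ Z
8 ∈ ((Z ∪ Y) ∪ W) and 8 ∈ ((Z ∪ Y) ∩ Z), so 8 ∉ ((Z ∪ Y) ∪ W) ∖ ((Z ∪ Y) ∩ Z)
8 ∈ W and 8 ∈ Y, so 8 ∈ W ∩ Y
8 ∉ (W ∩ Y)ᶜ since 8 ∈ (W ∩ Y)
8 ∉ (((Z ∪ Y) ∪ W) ∖ ((Z ∪ Y) ∩ Z)) and 8 ∉ (W ∩ Y)ᶜ, so 8 ∉ (((Z ∪ Y) ∪ W) ∖ ((Z ∪ Y) ∩ Z)) △ (W ∩ Y)ᶜ

No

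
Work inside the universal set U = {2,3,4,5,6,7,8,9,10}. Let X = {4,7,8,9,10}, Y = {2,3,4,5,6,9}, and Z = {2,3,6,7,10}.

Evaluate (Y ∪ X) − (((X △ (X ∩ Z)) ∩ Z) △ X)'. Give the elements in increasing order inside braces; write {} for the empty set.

Y ∪ X = {2,3,4,5,6,7,8,9,10}
X ∩ Z = {7,10}
X △ (X ∩ Z) = {4,8,9}
(X △ (X ∩ Z)) ∩ Z = {}
((X △ (X ∩ Z)) ∩ Z) △ X = {4,7,8,9,10}
(((X △ (X ∩ Z)) ∩ Z) △ X)' = {2,3,5,6}
(Y ∪ X) − (((X △ (X ∩ Z)) ∩ Z) △ X)' = {4,7,8,9,10}

{4,7,8,9,10}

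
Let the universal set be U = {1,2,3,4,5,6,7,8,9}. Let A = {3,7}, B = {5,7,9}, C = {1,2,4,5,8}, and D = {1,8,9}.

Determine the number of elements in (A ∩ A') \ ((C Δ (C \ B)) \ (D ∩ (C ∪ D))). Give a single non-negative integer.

0

A' = {1,2,4,5,6,8,9}
A ∩ A' = {}
C \ B = {1,2,4,8}
C Δ (C \ B) = {5}
C ∪ D = {1,2,4,5,8,9}
D ∩ (C ∪ D) = {1,8,9}
(C Δ (C \ B)) \ (D ∩ (C ∪ D)) = {5}
(A ∩ A') \ ((C Δ (C \ B)) \ (D ∩ (C ∪ D))) = {}
|(A ∩ A') \ ((C Δ (C \ B)) \ (D ∩ (C ∪ D)))| = 0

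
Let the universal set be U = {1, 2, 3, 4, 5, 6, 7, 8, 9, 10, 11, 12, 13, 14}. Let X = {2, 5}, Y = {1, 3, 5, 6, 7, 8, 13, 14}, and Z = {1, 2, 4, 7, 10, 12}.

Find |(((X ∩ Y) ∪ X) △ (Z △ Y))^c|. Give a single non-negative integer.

6

X ∩ Y = {5}
(X ∩ Y) ∪ X = {2, 5}
Z △ Y = {2, 3, 4, 5, 6, 8, 10, 12, 13, 14}
((X ∩ Y) ∪ X) △ (Z △ Y) = {3, 4, 6, 8, 10, 12, 13, 14}
(((X ∩ Y) ∪ X) △ (Z △ Y))^c = {1, 2, 5, 7, 9, 11}
|(((X ∩ Y) ∪ X) △ (Z △ Y))^c| = 6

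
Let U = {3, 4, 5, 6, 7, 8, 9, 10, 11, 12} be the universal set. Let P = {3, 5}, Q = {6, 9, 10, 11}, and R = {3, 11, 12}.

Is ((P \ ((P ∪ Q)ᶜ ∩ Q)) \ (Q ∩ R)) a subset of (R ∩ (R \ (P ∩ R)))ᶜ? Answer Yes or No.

Yes

P ∪ Q = {3, 5, 6, 9, 10, 11}
(P ∪ Q)ᶜ = {4, 7, 8, 12}
(P ∪ Q)ᶜ ∩ Q = {}
P \ ((P ∪ Q)ᶜ ∩ Q) = {3, 5}
Q ∩ R = {11}
(P \ ((P ∪ Q)ᶜ ∩ Q)) \ (Q ∩ R) = {3, 5}
P ∩ R = {3}
R \ (P ∩ R) = {11, 12}
R ∩ (R \ (P ∩ R)) = {11, 12}
(R ∩ (R \ (P ∩ R)))ᶜ = {3, 4, 5, 6, 7, 8, 9, 10}
Every element of {3, 5} is in {3, 4, 5, 6, 7, 8, 9, 10}, so (P \ ((P ∪ Q)ᶜ ∩ Q)) \ (Q ∩ R) ⊆ (R ∩ (R \ (P ∩ R)))ᶜ.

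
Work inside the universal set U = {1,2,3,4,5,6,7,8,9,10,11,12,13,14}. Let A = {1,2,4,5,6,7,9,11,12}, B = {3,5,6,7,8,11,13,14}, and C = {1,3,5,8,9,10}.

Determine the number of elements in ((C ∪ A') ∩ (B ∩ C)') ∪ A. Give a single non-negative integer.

12

A' = {3,8,10,13,14}
C ∪ A' = {1,3,5,8,9,10,13,14}
B ∩ C = {3,5,8}
(B ∩ C)' = {1,2,4,6,7,9,10,11,12,13,14}
(C ∪ A') ∩ (B ∩ C)' = {1,9,10,13,14}
((C ∪ A') ∩ (B ∩ C)') ∪ A = {1,2,4,5,6,7,9,10,11,12,13,14}
|((C ∪ A') ∩ (B ∩ C)') ∪ A| = 12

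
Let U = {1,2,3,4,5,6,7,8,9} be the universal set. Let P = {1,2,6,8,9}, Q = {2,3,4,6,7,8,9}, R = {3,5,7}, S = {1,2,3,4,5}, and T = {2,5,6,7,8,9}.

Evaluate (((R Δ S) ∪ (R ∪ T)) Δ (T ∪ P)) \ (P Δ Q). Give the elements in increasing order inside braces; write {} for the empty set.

R Δ S = {1,2,4,7}
R ∪ T = {2,3,5,6,7,8,9}
(R Δ S) ∪ (R ∪ T) = {1,2,3,4,5,6,7,8,9}
T ∪ P = {1,2,5,6,7,8,9}
((R Δ S) ∪ (R ∪ T)) Δ (T ∪ P) = {3,4}
P Δ Q = {1,3,4,7}
(((R Δ S) ∪ (R ∪ T)) Δ (T ∪ P)) \ (P Δ Q) = {}

{}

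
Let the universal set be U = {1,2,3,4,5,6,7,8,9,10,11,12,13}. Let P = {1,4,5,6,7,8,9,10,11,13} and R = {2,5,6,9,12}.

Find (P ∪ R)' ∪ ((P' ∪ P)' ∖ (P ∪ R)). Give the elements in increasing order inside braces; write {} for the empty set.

{3}

P ∪ R = {1,2,4,5,6,7,8,9,10,11,12,13}
(P ∪ R)' = {3}
P' = {2,3,12}
P' ∪ P = {1,2,3,4,5,6,7,8,9,10,11,12,13}
(P' ∪ P)' = {}
(P' ∪ P)' ∖ (P ∪ R) = {}
(P ∪ R)' ∪ ((P' ∪ P)' ∖ (P ∪ R)) = {3}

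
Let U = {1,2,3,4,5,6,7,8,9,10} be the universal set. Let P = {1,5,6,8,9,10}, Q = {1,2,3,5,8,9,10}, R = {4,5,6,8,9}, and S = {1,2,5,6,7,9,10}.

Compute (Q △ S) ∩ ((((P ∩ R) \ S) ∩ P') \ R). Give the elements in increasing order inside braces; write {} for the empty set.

Q △ S = {3,6,7,8}
P ∩ R = {5,6,8,9}
(P ∩ R) \ S = {8}
P' = {2,3,4,7}
((P ∩ R) \ S) ∩ P' = {}
(((P ∩ R) \ S) ∩ P') \ R = {}
(Q △ S) ∩ ((((P ∩ R) \ S) ∩ P') \ R) = {}

{}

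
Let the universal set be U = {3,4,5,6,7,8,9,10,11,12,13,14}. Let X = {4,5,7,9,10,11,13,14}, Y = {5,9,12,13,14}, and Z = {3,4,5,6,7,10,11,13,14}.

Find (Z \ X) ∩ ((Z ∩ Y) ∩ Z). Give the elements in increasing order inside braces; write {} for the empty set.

Z \ X = {3,6}
Z ∩ Y = {5,13,14}
(Z ∩ Y) ∩ Z = {5,13,14}
(Z \ X) ∩ ((Z ∩ Y) ∩ Z) = {}

{}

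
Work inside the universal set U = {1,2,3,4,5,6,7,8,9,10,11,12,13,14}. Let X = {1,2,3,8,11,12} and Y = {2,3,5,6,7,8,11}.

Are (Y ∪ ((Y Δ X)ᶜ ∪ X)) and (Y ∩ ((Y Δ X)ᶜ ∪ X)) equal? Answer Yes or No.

Y Δ X = {1,5,6,7,12}
(Y Δ X)ᶜ = {2,3,4,8,9,10,11,13,14}
(Y Δ X)ᶜ ∪ X = {1,2,3,4,8,9,10,11,12,13,14}
Y ∪ ((Y Δ X)ᶜ ∪ X) = {1,2,3,4,5,6,7,8,9,10,11,12,13,14}
Y ∩ ((Y Δ X)ᶜ ∪ X) = {2,3,8,11}
1 ∈ Y ∪ ((Y Δ X)ᶜ ∪ X) but 1 ∉ Y ∩ ((Y Δ X)ᶜ ∪ X), so they differ.

No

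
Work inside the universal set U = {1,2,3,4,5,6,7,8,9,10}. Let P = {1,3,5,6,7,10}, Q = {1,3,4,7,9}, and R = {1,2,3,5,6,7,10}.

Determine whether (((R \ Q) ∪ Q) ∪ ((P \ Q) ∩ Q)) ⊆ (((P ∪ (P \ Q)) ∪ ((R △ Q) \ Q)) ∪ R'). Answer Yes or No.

R \ Q = {2,5,6,10}
(R \ Q) ∪ Q = {1,2,3,4,5,6,7,9,10}
P \ Q = {5,6,10}
(P \ Q) ∩ Q = {}
((R \ Q) ∪ Q) ∪ ((P \ Q) ∩ Q) = {1,2,3,4,5,6,7,9,10}
P ∪ (P \ Q) = {1,3,5,6,7,10}
R △ Q = {2,4,5,6,9,10}
(R △ Q) \ Q = {2,5,6,10}
(P ∪ (P \ Q)) ∪ ((R △ Q) \ Q) = {1,2,3,5,6,7,10}
R' = {4,8,9}
((P ∪ (P \ Q)) ∪ ((R △ Q) \ Q)) ∪ R' = {1,2,3,4,5,6,7,8,9,10}
Every element of {1,2,3,4,5,6,7,9,10} is in {1,2,3,4,5,6,7,8,9,10}, so ((R \ Q) ∪ Q) ∪ ((P \ Q) ∩ Q) ⊆ ((P ∪ (P \ Q)) ∪ ((R △ Q) \ Q)) ∪ R'.

Yes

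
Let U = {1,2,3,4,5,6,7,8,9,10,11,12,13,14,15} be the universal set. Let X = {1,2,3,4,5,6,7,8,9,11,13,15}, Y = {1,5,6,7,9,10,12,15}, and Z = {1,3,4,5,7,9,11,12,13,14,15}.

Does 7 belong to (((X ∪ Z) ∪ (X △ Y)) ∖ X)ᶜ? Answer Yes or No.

7 ∈ X and 7 ∈ Z, so 7 ∈ X ∪ Z
7 ∈ X and 7 ∈ Y, so 7 ∉ X △ Y
7 ∈ (X ∪ Z) and 7 ∉ (X △ Y), so 7 ∈ (X ∪ Z) ∪ (X △ Y)
7 ∈ ((X ∪ Z) ∪ (X △ Y)) and 7 ∈ X, so 7 ∉ ((X ∪ Z) ∪ (X △ Y)) ∖ X
7 ∈ (((X ∪ Z) ∪ (X △ Y)) ∖ X)ᶜ since 7 ∉ (((X ∪ Z) ∪ (X △ Y)) ∖ X)

Yes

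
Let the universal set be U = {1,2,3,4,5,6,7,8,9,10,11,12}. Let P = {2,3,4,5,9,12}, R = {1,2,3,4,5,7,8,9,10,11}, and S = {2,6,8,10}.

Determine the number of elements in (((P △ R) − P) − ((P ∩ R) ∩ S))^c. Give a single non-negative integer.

7

P △ R = {1,7,8,10,11,12}
(P △ R) − P = {1,7,8,10,11}
P ∩ R = {2,3,4,5,9}
(P ∩ R) ∩ S = {2}
((P △ R) − P) − ((P ∩ R) ∩ S) = {1,7,8,10,11}
(((P △ R) − P) − ((P ∩ R) ∩ S))^c = {2,3,4,5,6,9,12}
|(((P △ R) − P) − ((P ∩ R) ∩ S))^c| = 7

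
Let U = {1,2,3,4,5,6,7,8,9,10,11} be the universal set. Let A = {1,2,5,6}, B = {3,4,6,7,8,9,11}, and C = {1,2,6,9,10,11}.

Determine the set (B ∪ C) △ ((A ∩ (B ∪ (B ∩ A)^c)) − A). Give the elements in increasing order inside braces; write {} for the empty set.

{1,2,3,4,6,7,8,9,10,11}

B ∪ C = {1,2,3,4,6,7,8,9,10,11}
B ∩ A = {6}
(B ∩ A)^c = {1,2,3,4,5,7,8,9,10,11}
B ∪ (B ∩ A)^c = {1,2,3,4,5,6,7,8,9,10,11}
A ∩ (B ∪ (B ∩ A)^c) = {1,2,5,6}
(A ∩ (B ∪ (B ∩ A)^c)) − A = {}
(B ∪ C) △ ((A ∩ (B ∪ (B ∩ A)^c)) − A) = {1,2,3,4,6,7,8,9,10,11}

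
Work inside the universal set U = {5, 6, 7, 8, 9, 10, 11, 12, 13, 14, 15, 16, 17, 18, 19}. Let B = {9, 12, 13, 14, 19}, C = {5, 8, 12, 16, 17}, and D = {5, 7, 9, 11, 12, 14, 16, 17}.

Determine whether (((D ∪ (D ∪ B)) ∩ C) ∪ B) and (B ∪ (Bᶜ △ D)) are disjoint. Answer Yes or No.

No

D ∪ B = {5, 7, 9, 11, 12, 13, 14, 16, 17, 19}
D ∪ (D ∪ B) = {5, 7, 9, 11, 12, 13, 14, 16, 17, 19}
(D ∪ (D ∪ B)) ∩ C = {5, 12, 16, 17}
((D ∪ (D ∪ B)) ∩ C) ∪ B = {5, 9, 12, 13, 14, 16, 17, 19}
Bᶜ = {5, 6, 7, 8, 10, 11, 15, 16, 17, 18}
Bᶜ △ D = {6, 8, 9, 10, 12, 14, 15, 18}
B ∪ (Bᶜ △ D) = {6, 8, 9, 10, 12, 13, 14, 15, 18, 19}
9 lies in both, so they are not disjoint.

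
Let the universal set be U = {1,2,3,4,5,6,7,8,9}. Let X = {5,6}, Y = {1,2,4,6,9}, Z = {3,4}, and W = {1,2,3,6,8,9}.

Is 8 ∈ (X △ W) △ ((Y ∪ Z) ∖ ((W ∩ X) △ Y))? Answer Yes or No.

8 ∉ X and 8 ∈ W, so 8 ∈ X △ W
8 ∉ Y and 8 ∉ Z, so 8 ∉ Y ∪ Z
8 ∈ W and 8 ∉ X, so 8 ∉ W ∩ X
8 ∉ (W ∩ X) and 8 ∉ Y, so 8 ∉ (W ∩ X) △ Y
8 ∉ (Y ∪ Z) and 8 ∉ ((W ∩ X) △ Y), so 8 ∉ (Y ∪ Z) ∖ ((W ∩ X) △ Y)
8 ∈ (X △ W) and 8 ∉ ((Y ∪ Z) ∖ ((W ∩ X) △ Y)), so 8 ∈ (X △ W) △ ((Y ∪ Z) ∖ ((W ∩ X) △ Y))

Yes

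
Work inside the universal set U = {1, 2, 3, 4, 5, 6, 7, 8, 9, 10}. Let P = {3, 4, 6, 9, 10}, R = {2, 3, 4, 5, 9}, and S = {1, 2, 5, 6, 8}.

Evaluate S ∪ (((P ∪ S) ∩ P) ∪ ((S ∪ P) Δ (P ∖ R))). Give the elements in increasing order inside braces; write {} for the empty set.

{1, 2, 3, 4, 5, 6, 8, 9, 10}

P ∪ S = {1, 2, 3, 4, 5, 6, 8, 9, 10}
(P ∪ S) ∩ P = {3, 4, 6, 9, 10}
S ∪ P = {1, 2, 3, 4, 5, 6, 8, 9, 10}
P ∖ R = {6, 10}
(S ∪ P) Δ (P ∖ R) = {1, 2, 3, 4, 5, 8, 9}
((P ∪ S) ∩ P) ∪ ((S ∪ P) Δ (P ∖ R)) = {1, 2, 3, 4, 5, 6, 8, 9, 10}
S ∪ (((P ∪ S) ∩ P) ∪ ((S ∪ P) Δ (P ∖ R))) = {1, 2, 3, 4, 5, 6, 8, 9, 10}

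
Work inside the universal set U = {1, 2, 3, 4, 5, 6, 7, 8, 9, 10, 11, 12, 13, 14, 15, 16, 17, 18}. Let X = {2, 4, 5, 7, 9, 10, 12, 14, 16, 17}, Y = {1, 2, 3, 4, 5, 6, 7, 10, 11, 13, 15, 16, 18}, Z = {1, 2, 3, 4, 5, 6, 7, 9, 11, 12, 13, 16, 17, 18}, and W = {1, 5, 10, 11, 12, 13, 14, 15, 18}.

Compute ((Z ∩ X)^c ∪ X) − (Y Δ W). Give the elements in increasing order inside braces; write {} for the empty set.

Z ∩ X = {2, 4, 5, 7, 9, 12, 16, 17}
(Z ∩ X)^c = {1, 3, 6, 8, 10, 11, 13, 14, 15, 18}
(Z ∩ X)^c ∪ X = {1, 2, 3, 4, 5, 6, 7, 8, 9, 10, 11, 12, 13, 14, 15, 16, 17, 18}
Y Δ W = {2, 3, 4, 6, 7, 12, 14, 16}
((Z ∩ X)^c ∪ X) − (Y Δ W) = {1, 5, 8, 9, 10, 11, 13, 15, 17, 18}

{1, 5, 8, 9, 10, 11, 13, 15, 17, 18}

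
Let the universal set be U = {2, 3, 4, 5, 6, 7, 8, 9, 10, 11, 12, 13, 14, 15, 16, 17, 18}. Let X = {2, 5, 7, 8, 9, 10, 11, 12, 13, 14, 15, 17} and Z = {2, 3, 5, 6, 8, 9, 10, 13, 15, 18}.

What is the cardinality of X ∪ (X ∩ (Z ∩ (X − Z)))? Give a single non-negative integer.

12

X − Z = {7, 11, 12, 14, 17}
Z ∩ (X − Z) = {}
X ∩ (Z ∩ (X − Z)) = {}
X ∪ (X ∩ (Z ∩ (X − Z))) = {2, 5, 7, 8, 9, 10, 11, 12, 13, 14, 15, 17}
|X ∪ (X ∩ (Z ∩ (X − Z)))| = 12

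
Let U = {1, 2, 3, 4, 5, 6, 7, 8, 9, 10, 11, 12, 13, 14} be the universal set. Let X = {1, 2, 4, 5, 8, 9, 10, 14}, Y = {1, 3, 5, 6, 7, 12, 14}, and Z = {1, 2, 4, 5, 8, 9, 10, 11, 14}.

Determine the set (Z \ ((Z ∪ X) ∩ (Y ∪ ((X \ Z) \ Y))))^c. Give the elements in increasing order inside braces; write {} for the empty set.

Z ∪ X = {1, 2, 4, 5, 8, 9, 10, 11, 14}
X \ Z = {}
(X \ Z) \ Y = {}
Y ∪ ((X \ Z) \ Y) = {1, 3, 5, 6, 7, 12, 14}
(Z ∪ X) ∩ (Y ∪ ((X \ Z) \ Y)) = {1, 5, 14}
Z \ ((Z ∪ X) ∩ (Y ∪ ((X \ Z) \ Y))) = {2, 4, 8, 9, 10, 11}
(Z \ ((Z ∪ X) ∩ (Y ∪ ((X \ Z) \ Y))))^c = {1, 3, 5, 6, 7, 12, 13, 14}

{1, 3, 5, 6, 7, 12, 13, 14}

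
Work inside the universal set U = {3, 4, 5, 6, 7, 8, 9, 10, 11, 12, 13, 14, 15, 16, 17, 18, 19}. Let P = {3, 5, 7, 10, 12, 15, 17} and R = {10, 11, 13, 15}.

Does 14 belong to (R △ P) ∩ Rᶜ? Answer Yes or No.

No

14 ∉ R and 14 ∉ P, so 14 ∉ R △ P
14 ∉ R, so 14 ∈ Rᶜ
14 ∉ (R △ P) and 14 ∈ Rᶜ, so 14 ∉ (R △ P) ∩ Rᶜ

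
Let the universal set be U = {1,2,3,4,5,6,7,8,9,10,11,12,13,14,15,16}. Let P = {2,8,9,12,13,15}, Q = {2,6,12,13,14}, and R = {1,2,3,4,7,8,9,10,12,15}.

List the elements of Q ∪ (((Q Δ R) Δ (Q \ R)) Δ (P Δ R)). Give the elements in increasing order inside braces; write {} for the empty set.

Q Δ R = {1,3,4,6,7,8,9,10,13,14,15}
Q \ R = {6,13,14}
(Q Δ R) Δ (Q \ R) = {1,3,4,7,8,9,10,15}
P Δ R = {1,3,4,7,10,13}
((Q Δ R) Δ (Q \ R)) Δ (P Δ R) = {8,9,13,15}
Q ∪ (((Q Δ R) Δ (Q \ R)) Δ (P Δ R)) = {2,6,8,9,12,13,14,15}

{2,6,8,9,12,13,14,15}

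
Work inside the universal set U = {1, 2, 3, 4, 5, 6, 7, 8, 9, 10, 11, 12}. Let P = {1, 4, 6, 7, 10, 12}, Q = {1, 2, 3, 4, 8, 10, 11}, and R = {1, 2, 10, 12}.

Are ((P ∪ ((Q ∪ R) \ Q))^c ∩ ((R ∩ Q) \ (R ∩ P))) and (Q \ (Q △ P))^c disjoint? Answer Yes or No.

Q ∪ R = {1, 2, 3, 4, 8, 10, 11, 12}
(Q ∪ R) \ Q = {12}
P ∪ ((Q ∪ R) \ Q) = {1, 4, 6, 7, 10, 12}
(P ∪ ((Q ∪ R) \ Q))^c = {2, 3, 5, 8, 9, 11}
R ∩ Q = {1, 2, 10}
R ∩ P = {1, 10, 12}
(R ∩ Q) \ (R ∩ P) = {2}
(P ∪ ((Q ∪ R) \ Q))^c ∩ ((R ∩ Q) \ (R ∩ P)) = {2}
Q △ P = {2, 3, 6, 7, 8, 11, 12}
Q \ (Q △ P) = {1, 4, 10}
(Q \ (Q △ P))^c = {2, 3, 5, 6, 7, 8, 9, 11, 12}
2 lies in both, so they are not disjoint.

No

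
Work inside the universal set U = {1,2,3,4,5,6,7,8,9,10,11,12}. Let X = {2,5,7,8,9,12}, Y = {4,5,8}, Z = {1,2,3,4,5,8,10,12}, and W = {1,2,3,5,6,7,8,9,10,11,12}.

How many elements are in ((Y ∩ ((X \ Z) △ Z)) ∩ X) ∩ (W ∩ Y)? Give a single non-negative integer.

2

X \ Z = {7,9}
(X \ Z) △ Z = {1,2,3,4,5,7,8,9,10,12}
Y ∩ ((X \ Z) △ Z) = {4,5,8}
(Y ∩ ((X \ Z) △ Z)) ∩ X = {5,8}
W ∩ Y = {5,8}
((Y ∩ ((X \ Z) △ Z)) ∩ X) ∩ (W ∩ Y) = {5,8}
|((Y ∩ ((X \ Z) △ Z)) ∩ X) ∩ (W ∩ Y)| = 2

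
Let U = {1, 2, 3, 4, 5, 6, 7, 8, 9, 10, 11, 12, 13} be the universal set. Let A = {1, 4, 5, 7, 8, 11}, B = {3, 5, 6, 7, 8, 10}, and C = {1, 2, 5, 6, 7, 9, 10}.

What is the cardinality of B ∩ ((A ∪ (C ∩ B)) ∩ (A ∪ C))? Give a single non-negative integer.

5

C ∩ B = {5, 6, 7, 10}
A ∪ (C ∩ B) = {1, 4, 5, 6, 7, 8, 10, 11}
A ∪ C = {1, 2, 4, 5, 6, 7, 8, 9, 10, 11}
(A ∪ (C ∩ B)) ∩ (A ∪ C) = {1, 4, 5, 6, 7, 8, 10, 11}
B ∩ ((A ∪ (C ∩ B)) ∩ (A ∪ C)) = {5, 6, 7, 8, 10}
|B ∩ ((A ∪ (C ∩ B)) ∩ (A ∪ C))| = 5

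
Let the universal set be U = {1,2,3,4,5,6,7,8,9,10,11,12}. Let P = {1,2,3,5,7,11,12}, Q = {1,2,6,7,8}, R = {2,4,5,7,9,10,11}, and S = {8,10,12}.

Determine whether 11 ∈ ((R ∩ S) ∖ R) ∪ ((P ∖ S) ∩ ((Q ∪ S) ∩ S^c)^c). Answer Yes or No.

11 ∈ R and 11 ∉ S, so 11 ∉ R ∩ S
11 ∉ (R ∩ S) and 11 ∈ R, so 11 ∉ (R ∩ S) ∖ R
11 ∈ P and 11 ∉ S, so 11 ∈ P ∖ S
11 ∉ Q and 11 ∉ S, so 11 ∉ Q ∪ S
11 ∉ S, so 11 ∈ S^c
11 ∉ (Q ∪ S) and 11 ∈ S^c, so 11 ∉ (Q ∪ S) ∩ S^c
11 ∈ ((Q ∪ S) ∩ S^c)^c since 11 ∉ ((Q ∪ S) ∩ S^c)
11 ∈ (P ∖ S) and 11 ∈ ((Q ∪ S) ∩ S^c)^c, so 11 ∈ (P ∖ S) ∩ ((Q ∪ S) ∩ S^c)^c
11 ∉ ((R ∩ S) ∖ R) and 11 ∈ ((P ∖ S) ∩ ((Q ∪ S) ∩ S^c)^c), so 11 ∈ ((R ∩ S) ∖ R) ∪ ((P ∖ S) ∩ ((Q ∪ S) ∩ S^c)^c)

Yes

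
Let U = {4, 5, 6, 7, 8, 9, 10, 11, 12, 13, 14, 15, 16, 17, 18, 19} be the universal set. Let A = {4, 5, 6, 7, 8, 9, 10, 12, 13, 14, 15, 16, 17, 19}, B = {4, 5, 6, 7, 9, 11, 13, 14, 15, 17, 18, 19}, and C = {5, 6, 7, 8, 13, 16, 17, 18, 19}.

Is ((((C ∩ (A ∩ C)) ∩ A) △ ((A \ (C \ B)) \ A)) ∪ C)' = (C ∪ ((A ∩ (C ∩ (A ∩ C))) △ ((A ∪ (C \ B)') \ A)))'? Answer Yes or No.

A ∩ C = {5, 6, 7, 8, 13, 16, 17, 19}
C ∩ (A ∩ C) = {5, 6, 7, 8, 13, 16, 17, 19}
(C ∩ (A ∩ C)) ∩ A = {5, 6, 7, 8, 13, 16, 17, 19}
C \ B = {8, 16}
A \ (C \ B) = {4, 5, 6, 7, 9, 10, 12, 13, 14, 15, 17, 19}
(A \ (C \ B)) \ A = {}
((C ∩ (A ∩ C)) ∩ A) △ ((A \ (C \ B)) \ A) = {5, 6, 7, 8, 13, 16, 17, 19}
(((C ∩ (A ∩ C)) ∩ A) △ ((A \ (C \ B)) \ A)) ∪ C = {5, 6, 7, 8, 13, 16, 17, 18, 19}
((((C ∩ (A ∩ C)) ∩ A) △ ((A \ (C \ B)) \ A)) ∪ C)' = {4, 9, 10, 11, 12, 14, 15}
A ∩ (C ∩ (A ∩ C)) = {5, 6, 7, 8, 13, 16, 17, 19}
(C \ B)' = {4, 5, 6, 7, 9, 10, 11, 12, 13, 14, 15, 17, 18, 19}
A ∪ (C \ B)' = {4, 5, 6, 7, 8, 9, 10, 11, 12, 13, 14, 15, 16, 17, 18, 19}
(A ∪ (C \ B)') \ A = {11, 18}
(A ∩ (C ∩ (A ∩ C))) △ ((A ∪ (C \ B)') \ A) = {5, 6, 7, 8, 11, 13, 16, 17, 18, 19}
C ∪ ((A ∩ (C ∩ (A ∩ C))) △ ((A ∪ (C \ B)') \ A)) = {5, 6, 7, 8, 11, 13, 16, 17, 18, 19}
(C ∪ ((A ∩ (C ∩ (A ∩ C))) △ ((A ∪ (C \ B)') \ A)))' = {4, 9, 10, 12, 14, 15}
11 ∈ ((((C ∩ (A ∩ C)) ∩ A) △ ((A \ (C \ B)) \ A)) ∪ C)' but 11 ∉ (C ∪ ((A ∩ (C ∩ (A ∩ C))) △ ((A ∪ (C \ B)') \ A)))', so they differ.

No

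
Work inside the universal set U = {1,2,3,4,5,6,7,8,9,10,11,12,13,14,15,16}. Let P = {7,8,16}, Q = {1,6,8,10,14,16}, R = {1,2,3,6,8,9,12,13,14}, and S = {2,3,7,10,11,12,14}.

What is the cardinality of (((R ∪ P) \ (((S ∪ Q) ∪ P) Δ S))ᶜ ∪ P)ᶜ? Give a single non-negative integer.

6

R ∪ P = {1,2,3,6,7,8,9,12,13,14,16}
S ∪ Q = {1,2,3,6,7,8,10,11,12,14,16}
(S ∪ Q) ∪ P = {1,2,3,6,7,8,10,11,12,14,16}
((S ∪ Q) ∪ P) Δ S = {1,6,8,16}
(R ∪ P) \ (((S ∪ Q) ∪ P) Δ S) = {2,3,7,9,12,13,14}
((R ∪ P) \ (((S ∪ Q) ∪ P) Δ S))ᶜ = {1,4,5,6,8,10,11,15,16}
((R ∪ P) \ (((S ∪ Q) ∪ P) Δ S))ᶜ ∪ P = {1,4,5,6,7,8,10,11,15,16}
(((R ∪ P) \ (((S ∪ Q) ∪ P) Δ S))ᶜ ∪ P)ᶜ = {2,3,9,12,13,14}
|(((R ∪ P) \ (((S ∪ Q) ∪ P) Δ S))ᶜ ∪ P)ᶜ| = 6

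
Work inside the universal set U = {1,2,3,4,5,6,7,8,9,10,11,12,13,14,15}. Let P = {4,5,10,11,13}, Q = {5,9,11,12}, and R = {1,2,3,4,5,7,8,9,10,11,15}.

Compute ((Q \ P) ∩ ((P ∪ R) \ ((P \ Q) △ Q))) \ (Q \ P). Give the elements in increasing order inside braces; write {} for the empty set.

{}

Q \ P = {9,12}
P ∪ R = {1,2,3,4,5,7,8,9,10,11,13,15}
P \ Q = {4,10,13}
(P \ Q) △ Q = {4,5,9,10,11,12,13}
(P ∪ R) \ ((P \ Q) △ Q) = {1,2,3,7,8,15}
(Q \ P) ∩ ((P ∪ R) \ ((P \ Q) △ Q)) = {}
((Q \ P) ∩ ((P ∪ R) \ ((P \ Q) △ Q))) \ (Q \ P) = {}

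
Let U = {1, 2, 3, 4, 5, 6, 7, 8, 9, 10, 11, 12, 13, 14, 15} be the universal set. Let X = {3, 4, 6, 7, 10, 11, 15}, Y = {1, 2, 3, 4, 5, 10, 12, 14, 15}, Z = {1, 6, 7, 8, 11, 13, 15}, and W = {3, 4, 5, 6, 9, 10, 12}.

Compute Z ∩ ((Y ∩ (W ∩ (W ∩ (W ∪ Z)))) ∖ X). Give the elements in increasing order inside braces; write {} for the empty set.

{}

W ∪ Z = {1, 3, 4, 5, 6, 7, 8, 9, 10, 11, 12, 13, 15}
W ∩ (W ∪ Z) = {3, 4, 5, 6, 9, 10, 12}
W ∩ (W ∩ (W ∪ Z)) = {3, 4, 5, 6, 9, 10, 12}
Y ∩ (W ∩ (W ∩ (W ∪ Z))) = {3, 4, 5, 10, 12}
(Y ∩ (W ∩ (W ∩ (W ∪ Z)))) ∖ X = {5, 12}
Z ∩ ((Y ∩ (W ∩ (W ∩ (W ∪ Z)))) ∖ X) = {}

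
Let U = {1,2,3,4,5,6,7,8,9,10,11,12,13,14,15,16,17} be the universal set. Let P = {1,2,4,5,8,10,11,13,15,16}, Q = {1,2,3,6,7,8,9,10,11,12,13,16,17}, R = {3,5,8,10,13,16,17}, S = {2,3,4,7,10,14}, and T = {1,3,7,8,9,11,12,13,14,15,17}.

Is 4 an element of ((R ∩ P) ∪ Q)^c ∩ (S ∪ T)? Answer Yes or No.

Yes

4 ∉ R and 4 ∈ P, so 4 ∉ R ∩ P
4 ∉ (R ∩ P) and 4 ∉ Q, so 4 ∉ (R ∩ P) ∪ Q
4 ∈ ((R ∩ P) ∪ Q)^c since 4 ∉ ((R ∩ P) ∪ Q)
4 ∈ S and 4 ∉ T, so 4 ∈ S ∪ T
4 ∈ ((R ∩ P) ∪ Q)^c and 4 ∈ (S ∪ T), so 4 ∈ ((R ∩ P) ∪ Q)^c ∩ (S ∪ T)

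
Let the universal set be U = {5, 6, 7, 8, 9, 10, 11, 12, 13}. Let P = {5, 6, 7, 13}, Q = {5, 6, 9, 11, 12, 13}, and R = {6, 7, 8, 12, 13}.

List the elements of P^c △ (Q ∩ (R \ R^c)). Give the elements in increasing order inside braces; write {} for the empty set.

{6, 8, 9, 10, 11, 13}

P^c = {8, 9, 10, 11, 12}
R^c = {5, 9, 10, 11}
R \ R^c = {6, 7, 8, 12, 13}
Q ∩ (R \ R^c) = {6, 12, 13}
P^c △ (Q ∩ (R \ R^c)) = {6, 8, 9, 10, 11, 13}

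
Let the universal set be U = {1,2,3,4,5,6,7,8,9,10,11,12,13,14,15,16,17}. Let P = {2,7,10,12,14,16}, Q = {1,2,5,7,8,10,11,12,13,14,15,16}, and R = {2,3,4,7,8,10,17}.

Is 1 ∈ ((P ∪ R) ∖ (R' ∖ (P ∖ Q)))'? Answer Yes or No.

Yes

1 ∉ P and 1 ∉ R, so 1 ∉ P ∪ R
1 ∉ R, so 1 ∈ R'
1 ∉ P and 1 ∈ Q, so 1 ∉ P ∖ Q
1 ∈ R' and 1 ∉ (P ∖ Q), so 1 ∈ R' ∖ (P ∖ Q)
1 ∉ (P ∪ R) and 1 ∈ (R' ∖ (P ∖ Q)), so 1 ∉ (P ∪ R) ∖ (R' ∖ (P ∖ Q))
1 ∈ ((P ∪ R) ∖ (R' ∖ (P ∖ Q)))' since 1 ∉ ((P ∪ R) ∖ (R' ∖ (P ∖ Q)))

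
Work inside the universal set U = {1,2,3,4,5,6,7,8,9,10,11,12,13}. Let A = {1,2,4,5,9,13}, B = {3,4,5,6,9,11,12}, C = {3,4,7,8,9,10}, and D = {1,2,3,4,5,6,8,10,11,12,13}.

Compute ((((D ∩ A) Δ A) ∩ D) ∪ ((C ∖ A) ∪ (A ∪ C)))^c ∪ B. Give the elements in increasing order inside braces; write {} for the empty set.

{3,4,5,6,9,11,12}

D ∩ A = {1,2,4,5,13}
(D ∩ A) Δ A = {9}
((D ∩ A) Δ A) ∩ D = {}
C ∖ A = {3,7,8,10}
A ∪ C = {1,2,3,4,5,7,8,9,10,13}
(C ∖ A) ∪ (A ∪ C) = {1,2,3,4,5,7,8,9,10,13}
(((D ∩ A) Δ A) ∩ D) ∪ ((C ∖ A) ∪ (A ∪ C)) = {1,2,3,4,5,7,8,9,10,13}
((((D ∩ A) Δ A) ∩ D) ∪ ((C ∖ A) ∪ (A ∪ C)))^c = {6,11,12}
((((D ∩ A) Δ A) ∩ D) ∪ ((C ∖ A) ∪ (A ∪ C)))^c ∪ B = {3,4,5,6,9,11,12}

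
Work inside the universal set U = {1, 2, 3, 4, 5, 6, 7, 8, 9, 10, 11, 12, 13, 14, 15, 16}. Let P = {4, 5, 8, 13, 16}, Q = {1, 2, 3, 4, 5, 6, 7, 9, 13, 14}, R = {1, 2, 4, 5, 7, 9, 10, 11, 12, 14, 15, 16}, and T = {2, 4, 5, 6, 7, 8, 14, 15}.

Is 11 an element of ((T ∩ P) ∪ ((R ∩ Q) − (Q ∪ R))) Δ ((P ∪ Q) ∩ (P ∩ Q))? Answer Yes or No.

11 ∉ T and 11 ∉ P, so 11 ∉ T ∩ P
11 ∈ R and 11 ∉ Q, so 11 ∉ R ∩ Q
11 ∉ Q and 11 ∈ R, so 11 ∈ Q ∪ R
11 ∉ (R ∩ Q) and 11 ∈ (Q ∪ R), so 11 ∉ (R ∩ Q) − (Q ∪ R)
11 ∉ (T ∩ P) and 11 ∉ ((R ∩ Q) − (Q ∪ R)), so 11 ∉ (T ∩ P) ∪ ((R ∩ Q) − (Q ∪ R))
11 ∉ P and 11 ∉ Q, so 11 ∉ P ∪ Q
11 ∉ P and 11 ∉ Q, so 11 ∉ P ∩ Q
11 ∉ (P ∪ Q) and 11 ∉ (P ∩ Q), so 11 ∉ (P ∪ Q) ∩ (P ∩ Q)
11 ∉ ((T ∩ P) ∪ ((R ∩ Q) − (Q ∪ R))) and 11 ∉ ((P ∪ Q) ∩ (P ∩ Q)), so 11 ∉ ((T ∩ P) ∪ ((R ∩ Q) − (Q ∪ R))) Δ ((P ∪ Q) ∩ (P ∩ Q))

No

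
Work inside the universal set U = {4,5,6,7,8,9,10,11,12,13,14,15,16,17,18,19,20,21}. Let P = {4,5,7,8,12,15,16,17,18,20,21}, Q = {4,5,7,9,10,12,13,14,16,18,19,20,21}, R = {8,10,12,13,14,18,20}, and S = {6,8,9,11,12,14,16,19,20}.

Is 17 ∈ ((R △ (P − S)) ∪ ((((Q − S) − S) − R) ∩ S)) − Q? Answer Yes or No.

Yes

17 ∈ P and 17 ∉ S, so 17 ∈ P − S
17 ∉ R and 17 ∈ (P − S), so 17 ∈ R △ (P − S)
17 ∉ Q and 17 ∉ S, so 17 ∉ Q − S
17 ∉ (Q − S) and 17 ∉ S, so 17 ∉ (Q − S) − S
17 ∉ ((Q − S) − S) and 17 ∉ R, so 17 ∉ ((Q − S) − S) − R
17 ∉ (((Q − S) − S) − R) and 17 ∉ S, so 17 ∉ (((Q − S) − S) − R) ∩ S
17 ∈ (R △ (P − S)) and 17 ∉ ((((Q − S) − S) − R) ∩ S), so 17 ∈ (R △ (P − S)) ∪ ((((Q − S) − S) − R) ∩ S)
17 ∈ ((R △ (P − S)) ∪ ((((Q − S) − S) − R) ∩ S)) and 17 ∉ Q, so 17 ∈ ((R △ (P − S)) ∪ ((((Q − S) − S) − R) ∩ S)) − Q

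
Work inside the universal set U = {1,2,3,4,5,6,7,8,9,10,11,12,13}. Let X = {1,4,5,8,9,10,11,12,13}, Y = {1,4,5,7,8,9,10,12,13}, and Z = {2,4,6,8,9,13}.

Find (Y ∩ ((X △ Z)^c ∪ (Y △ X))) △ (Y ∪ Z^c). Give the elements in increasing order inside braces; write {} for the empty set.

X △ Z = {1,2,5,6,10,11,12}
(X △ Z)^c = {3,4,7,8,9,13}
Y △ X = {7,11}
(X △ Z)^c ∪ (Y △ X) = {3,4,7,8,9,11,13}
Y ∩ ((X △ Z)^c ∪ (Y △ X)) = {4,7,8,9,13}
Z^c = {1,3,5,7,10,11,12}
Y ∪ Z^c = {1,3,4,5,7,8,9,10,11,12,13}
(Y ∩ ((X △ Z)^c ∪ (Y △ X))) △ (Y ∪ Z^c) = {1,3,5,10,11,12}

{1,3,5,10,11,12}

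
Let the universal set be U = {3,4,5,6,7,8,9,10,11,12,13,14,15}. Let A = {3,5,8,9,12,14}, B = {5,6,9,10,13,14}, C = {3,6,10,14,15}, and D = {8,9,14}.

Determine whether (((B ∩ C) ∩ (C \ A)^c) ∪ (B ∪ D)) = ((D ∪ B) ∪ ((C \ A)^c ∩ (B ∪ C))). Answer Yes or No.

No

B ∩ C = {6,10,14}
C \ A = {6,10,15}
(C \ A)^c = {3,4,5,7,8,9,11,12,13,14}
(B ∩ C) ∩ (C \ A)^c = {14}
B ∪ D = {5,6,8,9,10,13,14}
((B ∩ C) ∩ (C \ A)^c) ∪ (B ∪ D) = {5,6,8,9,10,13,14}
D ∪ B = {5,6,8,9,10,13,14}
B ∪ C = {3,5,6,9,10,13,14,15}
(C \ A)^c ∩ (B ∪ C) = {3,5,9,13,14}
(D ∪ B) ∪ ((C \ A)^c ∩ (B ∪ C)) = {3,5,6,8,9,10,13,14}
3 ∈ (D ∪ B) ∪ ((C \ A)^c ∩ (B ∪ C)) but 3 ∉ ((B ∩ C) ∩ (C \ A)^c) ∪ (B ∪ D), so they differ.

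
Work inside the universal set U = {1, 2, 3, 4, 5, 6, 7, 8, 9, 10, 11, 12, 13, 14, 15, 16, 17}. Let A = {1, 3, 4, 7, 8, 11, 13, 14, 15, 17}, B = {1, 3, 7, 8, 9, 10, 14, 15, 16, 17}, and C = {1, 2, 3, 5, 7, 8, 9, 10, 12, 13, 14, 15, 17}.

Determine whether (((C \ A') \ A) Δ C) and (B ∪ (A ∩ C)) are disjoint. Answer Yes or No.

No

A' = {2, 5, 6, 9, 10, 12, 16}
C \ A' = {1, 3, 7, 8, 13, 14, 15, 17}
(C \ A') \ A = {}
((C \ A') \ A) Δ C = {1, 2, 3, 5, 7, 8, 9, 10, 12, 13, 14, 15, 17}
A ∩ C = {1, 3, 7, 8, 13, 14, 15, 17}
B ∪ (A ∩ C) = {1, 3, 7, 8, 9, 10, 13, 14, 15, 16, 17}
1 lies in both, so they are not disjoint.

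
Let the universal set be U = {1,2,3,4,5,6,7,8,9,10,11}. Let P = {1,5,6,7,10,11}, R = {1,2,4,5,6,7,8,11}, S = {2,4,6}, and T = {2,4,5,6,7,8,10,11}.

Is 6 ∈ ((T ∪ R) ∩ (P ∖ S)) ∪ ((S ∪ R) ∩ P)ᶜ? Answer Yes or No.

No

6 ∈ T and 6 ∈ R, so 6 ∈ T ∪ R
6 ∈ P and 6 ∈ S, so 6 ∉ P ∖ S
6 ∈ (T ∪ R) and 6 ∉ (P ∖ S), so 6 ∉ (T ∪ R) ∩ (P ∖ S)
6 ∈ S and 6 ∈ R, so 6 ∈ S ∪ R
6 ∈ (S ∪ R) and 6 ∈ P, so 6 ∈ (S ∪ R) ∩ P
6 ∉ ((S ∪ R) ∩ P)ᶜ since 6 ∈ ((S ∪ R) ∩ P)
6 ∉ ((T ∪ R) ∩ (P ∖ S)) and 6 ∉ ((S ∪ R) ∩ P)ᶜ, so 6 ∉ ((T ∪ R) ∩ (P ∖ S)) ∪ ((S ∪ R) ∩ P)ᶜ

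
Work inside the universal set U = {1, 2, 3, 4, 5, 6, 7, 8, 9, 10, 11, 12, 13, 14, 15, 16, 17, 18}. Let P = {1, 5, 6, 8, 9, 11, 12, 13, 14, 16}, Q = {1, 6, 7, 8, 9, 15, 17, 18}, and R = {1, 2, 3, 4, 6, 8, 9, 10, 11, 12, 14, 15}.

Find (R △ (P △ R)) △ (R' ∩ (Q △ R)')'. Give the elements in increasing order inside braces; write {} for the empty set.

{2, 3, 4, 5, 7, 10, 13, 15, 16, 17, 18}

P △ R = {2, 3, 4, 5, 10, 13, 15, 16}
R △ (P △ R) = {1, 5, 6, 8, 9, 11, 12, 13, 14, 16}
R' = {5, 7, 13, 16, 17, 18}
Q △ R = {2, 3, 4, 7, 10, 11, 12, 14, 17, 18}
(Q △ R)' = {1, 5, 6, 8, 9, 13, 15, 16}
R' ∩ (Q △ R)' = {5, 13, 16}
(R' ∩ (Q △ R)')' = {1, 2, 3, 4, 6, 7, 8, 9, 10, 11, 12, 14, 15, 17, 18}
(R △ (P △ R)) △ (R' ∩ (Q △ R)')' = {2, 3, 4, 5, 7, 10, 13, 15, 16, 17, 18}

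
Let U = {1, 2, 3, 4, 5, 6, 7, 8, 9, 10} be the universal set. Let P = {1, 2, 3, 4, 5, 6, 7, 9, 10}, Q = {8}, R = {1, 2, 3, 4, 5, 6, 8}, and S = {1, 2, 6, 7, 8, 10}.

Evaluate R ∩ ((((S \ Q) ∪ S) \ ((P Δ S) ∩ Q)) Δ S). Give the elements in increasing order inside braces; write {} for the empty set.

S \ Q = {1, 2, 6, 7, 10}
(S \ Q) ∪ S = {1, 2, 6, 7, 8, 10}
P Δ S = {3, 4, 5, 8, 9}
(P Δ S) ∩ Q = {8}
((S \ Q) ∪ S) \ ((P Δ S) ∩ Q) = {1, 2, 6, 7, 10}
(((S \ Q) ∪ S) \ ((P Δ S) ∩ Q)) Δ S = {8}
R ∩ ((((S \ Q) ∪ S) \ ((P Δ S) ∩ Q)) Δ S) = {8}

{8}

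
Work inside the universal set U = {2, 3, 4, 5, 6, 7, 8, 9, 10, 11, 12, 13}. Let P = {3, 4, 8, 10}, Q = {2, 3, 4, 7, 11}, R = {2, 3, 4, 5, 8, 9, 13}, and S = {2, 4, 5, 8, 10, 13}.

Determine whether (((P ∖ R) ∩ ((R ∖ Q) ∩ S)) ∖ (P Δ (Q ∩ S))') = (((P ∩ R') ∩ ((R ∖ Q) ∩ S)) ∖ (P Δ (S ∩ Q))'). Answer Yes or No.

P ∖ R = {10}
R ∖ Q = {5, 8, 9, 13}
(R ∖ Q) ∩ S = {5, 8, 13}
(P ∖ R) ∩ ((R ∖ Q) ∩ S) = {}
Q ∩ S = {2, 4}
P Δ (Q ∩ S) = {2, 3, 8, 10}
(P Δ (Q ∩ S))' = {4, 5, 6, 7, 9, 11, 12, 13}
((P ∖ R) ∩ ((R ∖ Q) ∩ S)) ∖ (P Δ (Q ∩ S))' = {}
R' = {6, 7, 10, 11, 12}
P ∩ R' = {10}
(P ∩ R') ∩ ((R ∖ Q) ∩ S) = {}
S ∩ Q = {2, 4}
P Δ (S ∩ Q) = {2, 3, 8, 10}
(P Δ (S ∩ Q))' = {4, 5, 6, 7, 9, 11, 12, 13}
((P ∩ R') ∩ ((R ∖ Q) ∩ S)) ∖ (P Δ (S ∩ Q))' = {}
Both equal {}, so ((P ∖ R) ∩ ((R ∖ Q) ∩ S)) ∖ (P Δ (Q ∩ S))' = ((P ∩ R') ∩ ((R ∖ Q) ∩ S)) ∖ (P Δ (S ∩ Q))'.

Yes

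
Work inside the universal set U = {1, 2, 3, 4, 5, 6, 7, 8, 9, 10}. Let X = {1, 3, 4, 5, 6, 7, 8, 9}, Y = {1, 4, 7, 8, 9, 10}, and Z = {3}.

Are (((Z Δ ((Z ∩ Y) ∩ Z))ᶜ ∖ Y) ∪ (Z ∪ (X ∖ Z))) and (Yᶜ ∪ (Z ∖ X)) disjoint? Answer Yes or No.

Z ∩ Y = {}
(Z ∩ Y) ∩ Z = {}
Z Δ ((Z ∩ Y) ∩ Z) = {3}
(Z Δ ((Z ∩ Y) ∩ Z))ᶜ = {1, 2, 4, 5, 6, 7, 8, 9, 10}
(Z Δ ((Z ∩ Y) ∩ Z))ᶜ ∖ Y = {2, 5, 6}
X ∖ Z = {1, 4, 5, 6, 7, 8, 9}
Z ∪ (X ∖ Z) = {1, 3, 4, 5, 6, 7, 8, 9}
((Z Δ ((Z ∩ Y) ∩ Z))ᶜ ∖ Y) ∪ (Z ∪ (X ∖ Z)) = {1, 2, 3, 4, 5, 6, 7, 8, 9}
Yᶜ = {2, 3, 5, 6}
Z ∖ X = {}
Yᶜ ∪ (Z ∖ X) = {2, 3, 5, 6}
2 lies in both, so they are not disjoint.

No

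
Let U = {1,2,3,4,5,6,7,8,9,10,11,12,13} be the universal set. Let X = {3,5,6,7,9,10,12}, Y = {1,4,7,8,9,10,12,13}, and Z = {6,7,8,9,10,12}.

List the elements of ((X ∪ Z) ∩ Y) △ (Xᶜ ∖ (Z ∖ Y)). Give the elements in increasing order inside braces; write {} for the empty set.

X ∪ Z = {3,5,6,7,8,9,10,12}
(X ∪ Z) ∩ Y = {7,8,9,10,12}
Xᶜ = {1,2,4,8,11,13}
Z ∖ Y = {6}
Xᶜ ∖ (Z ∖ Y) = {1,2,4,8,11,13}
((X ∪ Z) ∩ Y) △ (Xᶜ ∖ (Z ∖ Y)) = {1,2,4,7,9,10,11,12,13}

{1,2,4,7,9,10,11,12,13}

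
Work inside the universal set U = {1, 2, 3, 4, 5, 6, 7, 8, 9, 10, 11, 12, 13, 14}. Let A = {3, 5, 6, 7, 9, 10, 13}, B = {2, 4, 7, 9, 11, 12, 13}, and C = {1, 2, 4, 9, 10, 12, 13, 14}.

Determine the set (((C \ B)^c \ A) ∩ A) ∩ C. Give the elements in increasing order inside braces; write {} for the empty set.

C \ B = {1, 10, 14}
(C \ B)^c = {2, 3, 4, 5, 6, 7, 8, 9, 11, 12, 13}
(C \ B)^c \ A = {2, 4, 8, 11, 12}
((C \ B)^c \ A) ∩ A = {}
(((C \ B)^c \ A) ∩ A) ∩ C = {}

{}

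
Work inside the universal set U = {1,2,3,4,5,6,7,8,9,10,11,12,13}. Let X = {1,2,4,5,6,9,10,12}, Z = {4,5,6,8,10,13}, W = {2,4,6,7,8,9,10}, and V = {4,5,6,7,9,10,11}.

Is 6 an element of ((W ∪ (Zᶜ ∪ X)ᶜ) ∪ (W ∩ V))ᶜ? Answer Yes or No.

No

6 ∈ Z, so 6 ∉ Zᶜ
6 ∉ Zᶜ and 6 ∈ X, so 6 ∈ Zᶜ ∪ X
6 ∉ (Zᶜ ∪ X)ᶜ since 6 ∈ (Zᶜ ∪ X)
6 ∈ W and 6 ∉ (Zᶜ ∪ X)ᶜ, so 6 ∈ W ∪ (Zᶜ ∪ X)ᶜ
6 ∈ W and 6 ∈ V, so 6 ∈ W ∩ V
6 ∈ (W ∪ (Zᶜ ∪ X)ᶜ) and 6 ∈ (W ∩ V), so 6 ∈ (W ∪ (Zᶜ ∪ X)ᶜ) ∪ (W ∩ V)
6 ∉ ((W ∪ (Zᶜ ∪ X)ᶜ) ∪ (W ∩ V))ᶜ since 6 ∈ ((W ∪ (Zᶜ ∪ X)ᶜ) ∪ (W ∩ V))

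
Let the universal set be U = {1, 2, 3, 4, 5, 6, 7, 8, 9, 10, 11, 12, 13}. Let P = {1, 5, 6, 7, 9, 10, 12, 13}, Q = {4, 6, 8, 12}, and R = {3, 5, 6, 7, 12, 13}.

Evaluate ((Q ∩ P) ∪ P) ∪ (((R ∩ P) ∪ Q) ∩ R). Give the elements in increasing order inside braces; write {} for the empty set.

Q ∩ P = {6, 12}
(Q ∩ P) ∪ P = {1, 5, 6, 7, 9, 10, 12, 13}
R ∩ P = {5, 6, 7, 12, 13}
(R ∩ P) ∪ Q = {4, 5, 6, 7, 8, 12, 13}
((R ∩ P) ∪ Q) ∩ R = {5, 6, 7, 12, 13}
((Q ∩ P) ∪ P) ∪ (((R ∩ P) ∪ Q) ∩ R) = {1, 5, 6, 7, 9, 10, 12, 13}

{1, 5, 6, 7, 9, 10, 12, 13}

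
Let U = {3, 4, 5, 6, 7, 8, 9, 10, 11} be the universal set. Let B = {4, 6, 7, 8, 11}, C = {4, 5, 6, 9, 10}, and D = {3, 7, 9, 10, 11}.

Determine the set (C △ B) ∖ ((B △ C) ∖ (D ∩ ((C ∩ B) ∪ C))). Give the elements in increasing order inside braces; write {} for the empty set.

{9, 10}

C △ B = {5, 7, 8, 9, 10, 11}
B △ C = {5, 7, 8, 9, 10, 11}
C ∩ B = {4, 6}
(C ∩ B) ∪ C = {4, 5, 6, 9, 10}
D ∩ ((C ∩ B) ∪ C) = {9, 10}
(B △ C) ∖ (D ∩ ((C ∩ B) ∪ C)) = {5, 7, 8, 11}
(C △ B) ∖ ((B △ C) ∖ (D ∩ ((C ∩ B) ∪ C))) = {9, 10}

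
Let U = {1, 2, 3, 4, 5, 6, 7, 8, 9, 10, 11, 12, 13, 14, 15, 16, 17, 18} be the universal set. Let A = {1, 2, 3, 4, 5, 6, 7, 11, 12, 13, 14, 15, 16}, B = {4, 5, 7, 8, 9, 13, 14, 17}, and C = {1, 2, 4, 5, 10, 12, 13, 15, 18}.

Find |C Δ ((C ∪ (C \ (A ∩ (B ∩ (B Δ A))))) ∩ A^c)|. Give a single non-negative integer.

B Δ A = {1, 2, 3, 6, 8, 9, 11, 12, 15, 16, 17}
B ∩ (B Δ A) = {8, 9, 17}
A ∩ (B ∩ (B Δ A)) = {}
C \ (A ∩ (B ∩ (B Δ A))) = {1, 2, 4, 5, 10, 12, 13, 15, 18}
C ∪ (C \ (A ∩ (B ∩ (B Δ A)))) = {1, 2, 4, 5, 10, 12, 13, 15, 18}
A^c = {8, 9, 10, 17, 18}
(C ∪ (C \ (A ∩ (B ∩ (B Δ A))))) ∩ A^c = {10, 18}
C Δ ((C ∪ (C \ (A ∩ (B ∩ (B Δ A))))) ∩ A^c) = {1, 2, 4, 5, 12, 13, 15}
|C Δ ((C ∪ (C \ (A ∩ (B ∩ (B Δ A))))) ∩ A^c)| = 7

7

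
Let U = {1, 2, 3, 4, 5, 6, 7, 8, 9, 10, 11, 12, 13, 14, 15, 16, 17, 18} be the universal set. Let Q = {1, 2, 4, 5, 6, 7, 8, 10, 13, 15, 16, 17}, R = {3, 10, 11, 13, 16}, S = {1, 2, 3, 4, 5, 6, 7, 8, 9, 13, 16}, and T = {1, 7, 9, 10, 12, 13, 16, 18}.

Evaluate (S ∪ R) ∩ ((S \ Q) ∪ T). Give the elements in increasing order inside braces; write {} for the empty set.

S ∪ R = {1, 2, 3, 4, 5, 6, 7, 8, 9, 10, 11, 13, 16}
S \ Q = {3, 9}
(S \ Q) ∪ T = {1, 3, 7, 9, 10, 12, 13, 16, 18}
(S ∪ R) ∩ ((S \ Q) ∪ T) = {1, 3, 7, 9, 10, 13, 16}

{1, 3, 7, 9, 10, 13, 16}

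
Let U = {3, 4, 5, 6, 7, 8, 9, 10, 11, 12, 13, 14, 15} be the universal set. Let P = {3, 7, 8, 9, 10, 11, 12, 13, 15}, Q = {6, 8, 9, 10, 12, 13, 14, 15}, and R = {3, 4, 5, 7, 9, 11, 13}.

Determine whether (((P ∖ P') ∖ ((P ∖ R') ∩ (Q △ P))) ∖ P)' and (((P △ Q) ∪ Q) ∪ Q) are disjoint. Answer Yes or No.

P' = {4, 5, 6, 14}
P ∖ P' = {3, 7, 8, 9, 10, 11, 12, 13, 15}
R' = {6, 8, 10, 12, 14, 15}
P ∖ R' = {3, 7, 9, 11, 13}
Q △ P = {3, 6, 7, 11, 14}
(P ∖ R') ∩ (Q △ P) = {3, 7, 11}
(P ∖ P') ∖ ((P ∖ R') ∩ (Q △ P)) = {8, 9, 10, 12, 13, 15}
((P ∖ P') ∖ ((P ∖ R') ∩ (Q △ P))) ∖ P = {}
(((P ∖ P') ∖ ((P ∖ R') ∩ (Q △ P))) ∖ P)' = {3, 4, 5, 6, 7, 8, 9, 10, 11, 12, 13, 14, 15}
P △ Q = {3, 6, 7, 11, 14}
(P △ Q) ∪ Q = {3, 6, 7, 8, 9, 10, 11, 12, 13, 14, 15}
((P △ Q) ∪ Q) ∪ Q = {3, 6, 7, 8, 9, 10, 11, 12, 13, 14, 15}
3 lies in both, so they are not disjoint.

No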